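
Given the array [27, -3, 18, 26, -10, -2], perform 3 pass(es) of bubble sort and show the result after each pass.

After pass 1: [-3, 18, 26, -10, -2, 27] (5 swaps)
After pass 2: [-3, 18, -10, -2, 26, 27] (2 swaps)
After pass 3: [-3, -10, -2, 18, 26, 27] (2 swaps)
Total swaps: 9


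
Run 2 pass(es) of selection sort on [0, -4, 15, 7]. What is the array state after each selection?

Pass 1: Select minimum -4 at index 1, swap -> [-4, 0, 15, 7]
Pass 2: Select minimum 0 at index 1, swap -> [-4, 0, 15, 7]


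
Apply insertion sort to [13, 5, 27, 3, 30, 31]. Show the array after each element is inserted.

First element 13 is already 'sorted'
Insert 5: shifted 1 elements -> [5, 13, 27, 3, 30, 31]
Insert 27: shifted 0 elements -> [5, 13, 27, 3, 30, 31]
Insert 3: shifted 3 elements -> [3, 5, 13, 27, 30, 31]
Insert 30: shifted 0 elements -> [3, 5, 13, 27, 30, 31]
Insert 31: shifted 0 elements -> [3, 5, 13, 27, 30, 31]


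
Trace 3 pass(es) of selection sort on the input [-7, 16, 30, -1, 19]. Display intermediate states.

Pass 1: Select minimum -7 at index 0, swap -> [-7, 16, 30, -1, 19]
Pass 2: Select minimum -1 at index 3, swap -> [-7, -1, 30, 16, 19]
Pass 3: Select minimum 16 at index 3, swap -> [-7, -1, 16, 30, 19]


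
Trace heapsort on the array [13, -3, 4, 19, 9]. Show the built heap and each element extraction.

Build heap: [19, 13, 4, -3, 9]
Extract 19: [13, 9, 4, -3, 19]
Extract 13: [9, -3, 4, 13, 19]
Extract 9: [4, -3, 9, 13, 19]
Extract 4: [-3, 4, 9, 13, 19]


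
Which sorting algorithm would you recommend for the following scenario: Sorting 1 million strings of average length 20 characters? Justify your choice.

Best choice: MSD radix sort or Mergesort
Reason: MSD radix sort is a non-comparison sort that buckets the strings by successive character positions, running in time proportional to the total number of characters examined rather than O(n log n) string comparisons; mergesort is a stable O(n log n)-comparison alternative that works for arbitrary variable-length keys


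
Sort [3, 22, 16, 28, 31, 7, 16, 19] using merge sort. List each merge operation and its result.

Divide and conquer:
  Merge [3] + [22] -> [3, 22]
  Merge [16] + [28] -> [16, 28]
  Merge [3, 22] + [16, 28] -> [3, 16, 22, 28]
  Merge [31] + [7] -> [7, 31]
  Merge [16] + [19] -> [16, 19]
  Merge [7, 31] + [16, 19] -> [7, 16, 19, 31]
  Merge [3, 16, 22, 28] + [7, 16, 19, 31] -> [3, 7, 16, 16, 19, 22, 28, 31]


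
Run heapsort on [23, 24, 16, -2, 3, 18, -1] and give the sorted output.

Build heap: [24, 23, 18, -2, 3, 16, -1]
Extract 24: [23, 3, 18, -2, -1, 16, 24]
Extract 23: [18, 3, 16, -2, -1, 23, 24]
Extract 18: [16, 3, -1, -2, 18, 23, 24]
Extract 16: [3, -2, -1, 16, 18, 23, 24]
Extract 3: [-1, -2, 3, 16, 18, 23, 24]
Extract -1: [-2, -1, 3, 16, 18, 23, 24]


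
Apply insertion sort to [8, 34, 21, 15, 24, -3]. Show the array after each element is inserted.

First element 8 is already 'sorted'
Insert 34: shifted 0 elements -> [8, 34, 21, 15, 24, -3]
Insert 21: shifted 1 elements -> [8, 21, 34, 15, 24, -3]
Insert 15: shifted 2 elements -> [8, 15, 21, 34, 24, -3]
Insert 24: shifted 1 elements -> [8, 15, 21, 24, 34, -3]
Insert -3: shifted 5 elements -> [-3, 8, 15, 21, 24, 34]


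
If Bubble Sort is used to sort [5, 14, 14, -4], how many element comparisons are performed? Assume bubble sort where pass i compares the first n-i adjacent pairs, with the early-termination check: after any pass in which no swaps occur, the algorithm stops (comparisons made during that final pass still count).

Pass 1: compare adjacent pairs (0,1)..(2,3) = 3 comparison(s), 1 swap(s) -> [5, 14, -4, 14]
Pass 2: compare adjacent pairs (0,1)..(1,2) = 2 comparison(s), 1 swap(s) -> [5, -4, 14, 14]
Pass 3: compare adjacent pairs (0,1)..(0,1) = 1 comparison(s), 1 swap(s) -> [-4, 5, 14, 14]
Every pass made at least one swap, so all n-1 passes run.
Total comparisons: 3 + 2 + 1 = 6


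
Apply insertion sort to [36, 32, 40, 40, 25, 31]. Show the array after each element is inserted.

First element 36 is already 'sorted'
Insert 32: shifted 1 elements -> [32, 36, 40, 40, 25, 31]
Insert 40: shifted 0 elements -> [32, 36, 40, 40, 25, 31]
Insert 40: shifted 0 elements -> [32, 36, 40, 40, 25, 31]
Insert 25: shifted 4 elements -> [25, 32, 36, 40, 40, 31]
Insert 31: shifted 4 elements -> [25, 31, 32, 36, 40, 40]


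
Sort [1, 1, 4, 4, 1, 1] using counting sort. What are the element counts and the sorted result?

Count array: [0, 4, 0, 0, 2]
(count[i] = number of elements equal to i)
Cumulative count: [0, 4, 4, 4, 6]
Sorted: [1, 1, 1, 1, 4, 4]


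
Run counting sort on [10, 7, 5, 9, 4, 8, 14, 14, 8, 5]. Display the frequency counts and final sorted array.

Count array: [0, 0, 0, 0, 1, 2, 0, 1, 2, 1, 1, 0, 0, 0, 2]
(count[i] = number of elements equal to i)
Cumulative count: [0, 0, 0, 0, 1, 3, 3, 4, 6, 7, 8, 8, 8, 8, 10]
Sorted: [4, 5, 5, 7, 8, 8, 9, 10, 14, 14]


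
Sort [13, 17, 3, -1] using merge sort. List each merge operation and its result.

Divide and conquer:
  Merge [13] + [17] -> [13, 17]
  Merge [3] + [-1] -> [-1, 3]
  Merge [13, 17] + [-1, 3] -> [-1, 3, 13, 17]


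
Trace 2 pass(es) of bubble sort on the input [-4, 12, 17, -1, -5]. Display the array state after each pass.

After pass 1: [-4, 12, -1, -5, 17] (2 swaps)
After pass 2: [-4, -1, -5, 12, 17] (2 swaps)
Total swaps: 4


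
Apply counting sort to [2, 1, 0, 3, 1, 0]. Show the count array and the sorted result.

Count array: [2, 2, 1, 1]
(count[i] = number of elements equal to i)
Cumulative count: [2, 4, 5, 6]
Sorted: [0, 0, 1, 1, 2, 3]


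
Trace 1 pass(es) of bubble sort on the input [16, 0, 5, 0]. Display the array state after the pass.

After pass 1: [0, 5, 0, 16] (3 swaps)
Total swaps: 3


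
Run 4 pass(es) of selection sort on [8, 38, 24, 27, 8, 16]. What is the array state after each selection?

Pass 1: Select minimum 8 at index 0, swap -> [8, 38, 24, 27, 8, 16]
Pass 2: Select minimum 8 at index 4, swap -> [8, 8, 24, 27, 38, 16]
Pass 3: Select minimum 16 at index 5, swap -> [8, 8, 16, 27, 38, 24]
Pass 4: Select minimum 24 at index 5, swap -> [8, 8, 16, 24, 38, 27]


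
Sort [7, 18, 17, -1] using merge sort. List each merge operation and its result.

Divide and conquer:
  Merge [7] + [18] -> [7, 18]
  Merge [17] + [-1] -> [-1, 17]
  Merge [7, 18] + [-1, 17] -> [-1, 7, 17, 18]


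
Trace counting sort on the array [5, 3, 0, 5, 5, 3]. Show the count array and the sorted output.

Count array: [1, 0, 0, 2, 0, 3]
(count[i] = number of elements equal to i)
Cumulative count: [1, 1, 1, 3, 3, 6]
Sorted: [0, 3, 3, 5, 5, 5]


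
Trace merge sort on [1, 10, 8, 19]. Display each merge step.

Divide and conquer:
  Merge [1] + [10] -> [1, 10]
  Merge [8] + [19] -> [8, 19]
  Merge [1, 10] + [8, 19] -> [1, 8, 10, 19]


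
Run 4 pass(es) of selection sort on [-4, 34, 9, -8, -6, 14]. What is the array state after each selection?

Pass 1: Select minimum -8 at index 3, swap -> [-8, 34, 9, -4, -6, 14]
Pass 2: Select minimum -6 at index 4, swap -> [-8, -6, 9, -4, 34, 14]
Pass 3: Select minimum -4 at index 3, swap -> [-8, -6, -4, 9, 34, 14]
Pass 4: Select minimum 9 at index 3, swap -> [-8, -6, -4, 9, 34, 14]


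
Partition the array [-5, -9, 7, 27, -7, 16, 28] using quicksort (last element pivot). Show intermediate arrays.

Partition 1: pivot=28 at index 6 -> [-5, -9, 7, 27, -7, 16, 28]
Partition 2: pivot=16 at index 4 -> [-5, -9, 7, -7, 16, 27, 28]
Partition 3: pivot=-7 at index 1 -> [-9, -7, 7, -5, 16, 27, 28]
Partition 4: pivot=-5 at index 2 -> [-9, -7, -5, 7, 16, 27, 28]


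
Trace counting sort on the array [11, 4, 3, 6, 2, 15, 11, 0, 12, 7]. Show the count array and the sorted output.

Count array: [1, 0, 1, 1, 1, 0, 1, 1, 0, 0, 0, 2, 1, 0, 0, 1]
(count[i] = number of elements equal to i)
Cumulative count: [1, 1, 2, 3, 4, 4, 5, 6, 6, 6, 6, 8, 9, 9, 9, 10]
Sorted: [0, 2, 3, 4, 6, 7, 11, 11, 12, 15]


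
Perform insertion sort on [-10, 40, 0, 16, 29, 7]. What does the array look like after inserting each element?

First element -10 is already 'sorted'
Insert 40: shifted 0 elements -> [-10, 40, 0, 16, 29, 7]
Insert 0: shifted 1 elements -> [-10, 0, 40, 16, 29, 7]
Insert 16: shifted 1 elements -> [-10, 0, 16, 40, 29, 7]
Insert 29: shifted 1 elements -> [-10, 0, 16, 29, 40, 7]
Insert 7: shifted 3 elements -> [-10, 0, 7, 16, 29, 40]


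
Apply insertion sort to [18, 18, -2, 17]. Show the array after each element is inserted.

First element 18 is already 'sorted'
Insert 18: shifted 0 elements -> [18, 18, -2, 17]
Insert -2: shifted 2 elements -> [-2, 18, 18, 17]
Insert 17: shifted 2 elements -> [-2, 17, 18, 18]


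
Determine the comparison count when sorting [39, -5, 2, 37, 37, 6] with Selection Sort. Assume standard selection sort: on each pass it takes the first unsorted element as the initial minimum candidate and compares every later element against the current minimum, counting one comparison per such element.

Pass 1: scan indices 1..5 for the minimum = 5 comparison(s); min is -5, place at index 0 -> [-5, 39, 2, 37, 37, 6]
Pass 2: scan indices 2..5 for the minimum = 4 comparison(s); min is 2, place at index 1 -> [-5, 2, 39, 37, 37, 6]
Pass 3: scan indices 3..5 for the minimum = 3 comparison(s); min is 6, place at index 2 -> [-5, 2, 6, 37, 37, 39]
Pass 4: scan indices 4..5 for the minimum = 2 comparison(s); min is 37, place at index 3 -> [-5, 2, 6, 37, 37, 39]
Pass 5: scan indices 5..5 for the minimum = 1 comparison(s); min is 37, place at index 4 -> [-5, 2, 6, 37, 37, 39]
Selection sort always scans the whole unsorted suffix, so the count is (n-1) + (n-2) + ... + 1 = n(n-1)/2 = 6*5/2 = 15 regardless of the input order.
Total comparisons: 5 + 4 + 3 + 2 + 1 = 15


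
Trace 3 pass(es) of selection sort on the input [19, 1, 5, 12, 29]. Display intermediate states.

Pass 1: Select minimum 1 at index 1, swap -> [1, 19, 5, 12, 29]
Pass 2: Select minimum 5 at index 2, swap -> [1, 5, 19, 12, 29]
Pass 3: Select minimum 12 at index 3, swap -> [1, 5, 12, 19, 29]


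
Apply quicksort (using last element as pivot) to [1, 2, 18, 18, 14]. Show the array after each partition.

Partition 1: pivot=14 at index 2 -> [1, 2, 14, 18, 18]
Partition 2: pivot=2 at index 1 -> [1, 2, 14, 18, 18]
Partition 3: pivot=18 at index 4 -> [1, 2, 14, 18, 18]


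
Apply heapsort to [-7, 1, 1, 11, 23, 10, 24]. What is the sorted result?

Build heap: [24, 23, 10, 11, 1, -7, 1]
Extract 24: [23, 11, 10, 1, 1, -7, 24]
Extract 23: [11, 1, 10, -7, 1, 23, 24]
Extract 11: [10, 1, 1, -7, 11, 23, 24]
Extract 10: [1, -7, 1, 10, 11, 23, 24]
Extract 1: [1, -7, 1, 10, 11, 23, 24]
Extract 1: [-7, 1, 1, 10, 11, 23, 24]


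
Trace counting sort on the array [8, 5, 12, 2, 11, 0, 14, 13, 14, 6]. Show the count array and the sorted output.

Count array: [1, 0, 1, 0, 0, 1, 1, 0, 1, 0, 0, 1, 1, 1, 2]
(count[i] = number of elements equal to i)
Cumulative count: [1, 1, 2, 2, 2, 3, 4, 4, 5, 5, 5, 6, 7, 8, 10]
Sorted: [0, 2, 5, 6, 8, 11, 12, 13, 14, 14]


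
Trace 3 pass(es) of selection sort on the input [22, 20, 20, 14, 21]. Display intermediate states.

Pass 1: Select minimum 14 at index 3, swap -> [14, 20, 20, 22, 21]
Pass 2: Select minimum 20 at index 1, swap -> [14, 20, 20, 22, 21]
Pass 3: Select minimum 20 at index 2, swap -> [14, 20, 20, 22, 21]


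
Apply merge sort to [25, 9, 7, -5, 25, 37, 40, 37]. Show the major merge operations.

Divide and conquer:
  Merge [25] + [9] -> [9, 25]
  Merge [7] + [-5] -> [-5, 7]
  Merge [9, 25] + [-5, 7] -> [-5, 7, 9, 25]
  Merge [25] + [37] -> [25, 37]
  Merge [40] + [37] -> [37, 40]
  Merge [25, 37] + [37, 40] -> [25, 37, 37, 40]
  Merge [-5, 7, 9, 25] + [25, 37, 37, 40] -> [-5, 7, 9, 25, 25, 37, 37, 40]


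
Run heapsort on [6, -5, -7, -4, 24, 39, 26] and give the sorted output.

Build heap: [39, 24, 26, -4, -5, -7, 6]
Extract 39: [26, 24, 6, -4, -5, -7, 39]
Extract 26: [24, -4, 6, -7, -5, 26, 39]
Extract 24: [6, -4, -5, -7, 24, 26, 39]
Extract 6: [-4, -7, -5, 6, 24, 26, 39]
Extract -4: [-5, -7, -4, 6, 24, 26, 39]
Extract -5: [-7, -5, -4, 6, 24, 26, 39]


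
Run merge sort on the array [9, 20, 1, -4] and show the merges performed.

Divide and conquer:
  Merge [9] + [20] -> [9, 20]
  Merge [1] + [-4] -> [-4, 1]
  Merge [9, 20] + [-4, 1] -> [-4, 1, 9, 20]


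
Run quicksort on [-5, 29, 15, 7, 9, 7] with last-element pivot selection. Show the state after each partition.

Partition 1: pivot=7 at index 2 -> [-5, 7, 7, 29, 9, 15]
Partition 2: pivot=7 at index 1 -> [-5, 7, 7, 29, 9, 15]
Partition 3: pivot=15 at index 4 -> [-5, 7, 7, 9, 15, 29]


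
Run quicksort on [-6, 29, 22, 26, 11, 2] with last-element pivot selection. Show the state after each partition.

Partition 1: pivot=2 at index 1 -> [-6, 2, 22, 26, 11, 29]
Partition 2: pivot=29 at index 5 -> [-6, 2, 22, 26, 11, 29]
Partition 3: pivot=11 at index 2 -> [-6, 2, 11, 26, 22, 29]
Partition 4: pivot=22 at index 3 -> [-6, 2, 11, 22, 26, 29]


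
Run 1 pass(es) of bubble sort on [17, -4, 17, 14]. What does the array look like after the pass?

After pass 1: [-4, 17, 14, 17] (2 swaps)
Total swaps: 2


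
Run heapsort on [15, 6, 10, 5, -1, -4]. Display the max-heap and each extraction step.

Build heap: [15, 6, 10, 5, -1, -4]
Extract 15: [10, 6, -4, 5, -1, 15]
Extract 10: [6, 5, -4, -1, 10, 15]
Extract 6: [5, -1, -4, 6, 10, 15]
Extract 5: [-1, -4, 5, 6, 10, 15]
Extract -1: [-4, -1, 5, 6, 10, 15]


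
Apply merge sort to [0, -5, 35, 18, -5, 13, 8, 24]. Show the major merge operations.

Divide and conquer:
  Merge [0] + [-5] -> [-5, 0]
  Merge [35] + [18] -> [18, 35]
  Merge [-5, 0] + [18, 35] -> [-5, 0, 18, 35]
  Merge [-5] + [13] -> [-5, 13]
  Merge [8] + [24] -> [8, 24]
  Merge [-5, 13] + [8, 24] -> [-5, 8, 13, 24]
  Merge [-5, 0, 18, 35] + [-5, 8, 13, 24] -> [-5, -5, 0, 8, 13, 18, 24, 35]


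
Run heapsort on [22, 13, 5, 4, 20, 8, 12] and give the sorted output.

Build heap: [22, 20, 12, 4, 13, 8, 5]
Extract 22: [20, 13, 12, 4, 5, 8, 22]
Extract 20: [13, 8, 12, 4, 5, 20, 22]
Extract 13: [12, 8, 5, 4, 13, 20, 22]
Extract 12: [8, 4, 5, 12, 13, 20, 22]
Extract 8: [5, 4, 8, 12, 13, 20, 22]
Extract 5: [4, 5, 8, 12, 13, 20, 22]


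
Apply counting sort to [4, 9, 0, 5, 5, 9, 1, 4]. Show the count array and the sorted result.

Count array: [1, 1, 0, 0, 2, 2, 0, 0, 0, 2]
(count[i] = number of elements equal to i)
Cumulative count: [1, 2, 2, 2, 4, 6, 6, 6, 6, 8]
Sorted: [0, 1, 4, 4, 5, 5, 9, 9]


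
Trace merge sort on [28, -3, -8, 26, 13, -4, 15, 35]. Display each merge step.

Divide and conquer:
  Merge [28] + [-3] -> [-3, 28]
  Merge [-8] + [26] -> [-8, 26]
  Merge [-3, 28] + [-8, 26] -> [-8, -3, 26, 28]
  Merge [13] + [-4] -> [-4, 13]
  Merge [15] + [35] -> [15, 35]
  Merge [-4, 13] + [15, 35] -> [-4, 13, 15, 35]
  Merge [-8, -3, 26, 28] + [-4, 13, 15, 35] -> [-8, -4, -3, 13, 15, 26, 28, 35]


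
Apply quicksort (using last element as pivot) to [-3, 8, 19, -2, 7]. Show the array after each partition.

Partition 1: pivot=7 at index 2 -> [-3, -2, 7, 8, 19]
Partition 2: pivot=-2 at index 1 -> [-3, -2, 7, 8, 19]
Partition 3: pivot=19 at index 4 -> [-3, -2, 7, 8, 19]


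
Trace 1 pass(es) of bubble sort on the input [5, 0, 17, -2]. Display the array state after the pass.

After pass 1: [0, 5, -2, 17] (2 swaps)
Total swaps: 2


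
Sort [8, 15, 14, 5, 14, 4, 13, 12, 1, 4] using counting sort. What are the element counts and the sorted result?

Count array: [0, 1, 0, 0, 2, 1, 0, 0, 1, 0, 0, 0, 1, 1, 2, 1]
(count[i] = number of elements equal to i)
Cumulative count: [0, 1, 1, 1, 3, 4, 4, 4, 5, 5, 5, 5, 6, 7, 9, 10]
Sorted: [1, 4, 4, 5, 8, 12, 13, 14, 14, 15]


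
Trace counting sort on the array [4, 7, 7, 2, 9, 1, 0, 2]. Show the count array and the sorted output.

Count array: [1, 1, 2, 0, 1, 0, 0, 2, 0, 1]
(count[i] = number of elements equal to i)
Cumulative count: [1, 2, 4, 4, 5, 5, 5, 7, 7, 8]
Sorted: [0, 1, 2, 2, 4, 7, 7, 9]


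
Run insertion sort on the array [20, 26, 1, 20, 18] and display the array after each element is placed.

First element 20 is already 'sorted'
Insert 26: shifted 0 elements -> [20, 26, 1, 20, 18]
Insert 1: shifted 2 elements -> [1, 20, 26, 20, 18]
Insert 20: shifted 1 elements -> [1, 20, 20, 26, 18]
Insert 18: shifted 3 elements -> [1, 18, 20, 20, 26]


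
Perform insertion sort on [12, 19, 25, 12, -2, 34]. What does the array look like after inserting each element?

First element 12 is already 'sorted'
Insert 19: shifted 0 elements -> [12, 19, 25, 12, -2, 34]
Insert 25: shifted 0 elements -> [12, 19, 25, 12, -2, 34]
Insert 12: shifted 2 elements -> [12, 12, 19, 25, -2, 34]
Insert -2: shifted 4 elements -> [-2, 12, 12, 19, 25, 34]
Insert 34: shifted 0 elements -> [-2, 12, 12, 19, 25, 34]


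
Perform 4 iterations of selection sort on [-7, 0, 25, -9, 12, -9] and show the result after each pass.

Pass 1: Select minimum -9 at index 3, swap -> [-9, 0, 25, -7, 12, -9]
Pass 2: Select minimum -9 at index 5, swap -> [-9, -9, 25, -7, 12, 0]
Pass 3: Select minimum -7 at index 3, swap -> [-9, -9, -7, 25, 12, 0]
Pass 4: Select minimum 0 at index 5, swap -> [-9, -9, -7, 0, 12, 25]


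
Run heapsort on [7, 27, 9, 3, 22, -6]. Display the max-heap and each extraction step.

Build heap: [27, 22, 9, 3, 7, -6]
Extract 27: [22, 7, 9, 3, -6, 27]
Extract 22: [9, 7, -6, 3, 22, 27]
Extract 9: [7, 3, -6, 9, 22, 27]
Extract 7: [3, -6, 7, 9, 22, 27]
Extract 3: [-6, 3, 7, 9, 22, 27]


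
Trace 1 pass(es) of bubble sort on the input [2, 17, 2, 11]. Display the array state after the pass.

After pass 1: [2, 2, 11, 17] (2 swaps)
Total swaps: 2


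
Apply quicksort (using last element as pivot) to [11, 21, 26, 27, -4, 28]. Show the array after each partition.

Partition 1: pivot=28 at index 5 -> [11, 21, 26, 27, -4, 28]
Partition 2: pivot=-4 at index 0 -> [-4, 21, 26, 27, 11, 28]
Partition 3: pivot=11 at index 1 -> [-4, 11, 26, 27, 21, 28]
Partition 4: pivot=21 at index 2 -> [-4, 11, 21, 27, 26, 28]
Partition 5: pivot=26 at index 3 -> [-4, 11, 21, 26, 27, 28]


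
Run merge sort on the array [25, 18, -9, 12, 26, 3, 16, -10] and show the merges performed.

Divide and conquer:
  Merge [25] + [18] -> [18, 25]
  Merge [-9] + [12] -> [-9, 12]
  Merge [18, 25] + [-9, 12] -> [-9, 12, 18, 25]
  Merge [26] + [3] -> [3, 26]
  Merge [16] + [-10] -> [-10, 16]
  Merge [3, 26] + [-10, 16] -> [-10, 3, 16, 26]
  Merge [-9, 12, 18, 25] + [-10, 3, 16, 26] -> [-10, -9, 3, 12, 16, 18, 25, 26]


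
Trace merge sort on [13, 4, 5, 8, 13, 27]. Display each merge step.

Divide and conquer:
  Merge [4] + [5] -> [4, 5]
  Merge [13] + [4, 5] -> [4, 5, 13]
  Merge [13] + [27] -> [13, 27]
  Merge [8] + [13, 27] -> [8, 13, 27]
  Merge [4, 5, 13] + [8, 13, 27] -> [4, 5, 8, 13, 13, 27]


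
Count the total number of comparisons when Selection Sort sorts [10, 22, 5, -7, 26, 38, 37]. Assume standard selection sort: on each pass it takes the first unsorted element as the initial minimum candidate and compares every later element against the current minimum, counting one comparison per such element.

Pass 1: scan indices 1..6 for the minimum = 6 comparison(s); min is -7, place at index 0 -> [-7, 22, 5, 10, 26, 38, 37]
Pass 2: scan indices 2..6 for the minimum = 5 comparison(s); min is 5, place at index 1 -> [-7, 5, 22, 10, 26, 38, 37]
Pass 3: scan indices 3..6 for the minimum = 4 comparison(s); min is 10, place at index 2 -> [-7, 5, 10, 22, 26, 38, 37]
Pass 4: scan indices 4..6 for the minimum = 3 comparison(s); min is 22, place at index 3 -> [-7, 5, 10, 22, 26, 38, 37]
Pass 5: scan indices 5..6 for the minimum = 2 comparison(s); min is 26, place at index 4 -> [-7, 5, 10, 22, 26, 38, 37]
Pass 6: scan indices 6..6 for the minimum = 1 comparison(s); min is 37, place at index 5 -> [-7, 5, 10, 22, 26, 37, 38]
Selection sort always scans the whole unsorted suffix, so the count is (n-1) + (n-2) + ... + 1 = n(n-1)/2 = 7*6/2 = 21 regardless of the input order.
Total comparisons: 6 + 5 + 4 + 3 + 2 + 1 = 21


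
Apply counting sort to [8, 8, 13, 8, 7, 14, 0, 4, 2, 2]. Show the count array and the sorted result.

Count array: [1, 0, 2, 0, 1, 0, 0, 1, 3, 0, 0, 0, 0, 1, 1]
(count[i] = number of elements equal to i)
Cumulative count: [1, 1, 3, 3, 4, 4, 4, 5, 8, 8, 8, 8, 8, 9, 10]
Sorted: [0, 2, 2, 4, 7, 8, 8, 8, 13, 14]


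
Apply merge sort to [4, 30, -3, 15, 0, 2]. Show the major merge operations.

Divide and conquer:
  Merge [30] + [-3] -> [-3, 30]
  Merge [4] + [-3, 30] -> [-3, 4, 30]
  Merge [0] + [2] -> [0, 2]
  Merge [15] + [0, 2] -> [0, 2, 15]
  Merge [-3, 4, 30] + [0, 2, 15] -> [-3, 0, 2, 4, 15, 30]


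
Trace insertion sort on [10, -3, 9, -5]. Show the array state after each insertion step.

First element 10 is already 'sorted'
Insert -3: shifted 1 elements -> [-3, 10, 9, -5]
Insert 9: shifted 1 elements -> [-3, 9, 10, -5]
Insert -5: shifted 3 elements -> [-5, -3, 9, 10]


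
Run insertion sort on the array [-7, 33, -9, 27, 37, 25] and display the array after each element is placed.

First element -7 is already 'sorted'
Insert 33: shifted 0 elements -> [-7, 33, -9, 27, 37, 25]
Insert -9: shifted 2 elements -> [-9, -7, 33, 27, 37, 25]
Insert 27: shifted 1 elements -> [-9, -7, 27, 33, 37, 25]
Insert 37: shifted 0 elements -> [-9, -7, 27, 33, 37, 25]
Insert 25: shifted 3 elements -> [-9, -7, 25, 27, 33, 37]


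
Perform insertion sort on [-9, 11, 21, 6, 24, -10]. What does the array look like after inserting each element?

First element -9 is already 'sorted'
Insert 11: shifted 0 elements -> [-9, 11, 21, 6, 24, -10]
Insert 21: shifted 0 elements -> [-9, 11, 21, 6, 24, -10]
Insert 6: shifted 2 elements -> [-9, 6, 11, 21, 24, -10]
Insert 24: shifted 0 elements -> [-9, 6, 11, 21, 24, -10]
Insert -10: shifted 5 elements -> [-10, -9, 6, 11, 21, 24]


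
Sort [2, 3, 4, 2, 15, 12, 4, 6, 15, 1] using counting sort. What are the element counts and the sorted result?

Count array: [0, 1, 2, 1, 2, 0, 1, 0, 0, 0, 0, 0, 1, 0, 0, 2]
(count[i] = number of elements equal to i)
Cumulative count: [0, 1, 3, 4, 6, 6, 7, 7, 7, 7, 7, 7, 8, 8, 8, 10]
Sorted: [1, 2, 2, 3, 4, 4, 6, 12, 15, 15]


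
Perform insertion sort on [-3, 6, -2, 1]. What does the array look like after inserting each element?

First element -3 is already 'sorted'
Insert 6: shifted 0 elements -> [-3, 6, -2, 1]
Insert -2: shifted 1 elements -> [-3, -2, 6, 1]
Insert 1: shifted 1 elements -> [-3, -2, 1, 6]


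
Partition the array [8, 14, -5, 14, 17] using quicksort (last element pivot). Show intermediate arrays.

Partition 1: pivot=17 at index 4 -> [8, 14, -5, 14, 17]
Partition 2: pivot=14 at index 3 -> [8, 14, -5, 14, 17]
Partition 3: pivot=-5 at index 0 -> [-5, 14, 8, 14, 17]
Partition 4: pivot=8 at index 1 -> [-5, 8, 14, 14, 17]


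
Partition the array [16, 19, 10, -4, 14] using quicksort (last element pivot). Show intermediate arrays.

Partition 1: pivot=14 at index 2 -> [10, -4, 14, 19, 16]
Partition 2: pivot=-4 at index 0 -> [-4, 10, 14, 19, 16]
Partition 3: pivot=16 at index 3 -> [-4, 10, 14, 16, 19]


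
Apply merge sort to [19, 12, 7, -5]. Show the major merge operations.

Divide and conquer:
  Merge [19] + [12] -> [12, 19]
  Merge [7] + [-5] -> [-5, 7]
  Merge [12, 19] + [-5, 7] -> [-5, 7, 12, 19]


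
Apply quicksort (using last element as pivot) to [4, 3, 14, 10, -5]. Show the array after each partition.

Partition 1: pivot=-5 at index 0 -> [-5, 3, 14, 10, 4]
Partition 2: pivot=4 at index 2 -> [-5, 3, 4, 10, 14]
Partition 3: pivot=14 at index 4 -> [-5, 3, 4, 10, 14]


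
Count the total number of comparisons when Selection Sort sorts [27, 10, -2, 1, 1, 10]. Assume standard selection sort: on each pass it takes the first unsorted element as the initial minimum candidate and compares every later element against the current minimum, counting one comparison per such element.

Pass 1: scan indices 1..5 for the minimum = 5 comparison(s); min is -2, place at index 0 -> [-2, 10, 27, 1, 1, 10]
Pass 2: scan indices 2..5 for the minimum = 4 comparison(s); min is 1, place at index 1 -> [-2, 1, 27, 10, 1, 10]
Pass 3: scan indices 3..5 for the minimum = 3 comparison(s); min is 1, place at index 2 -> [-2, 1, 1, 10, 27, 10]
Pass 4: scan indices 4..5 for the minimum = 2 comparison(s); min is 10, place at index 3 -> [-2, 1, 1, 10, 27, 10]
Pass 5: scan indices 5..5 for the minimum = 1 comparison(s); min is 10, place at index 4 -> [-2, 1, 1, 10, 10, 27]
Selection sort always scans the whole unsorted suffix, so the count is (n-1) + (n-2) + ... + 1 = n(n-1)/2 = 6*5/2 = 15 regardless of the input order.
Total comparisons: 5 + 4 + 3 + 2 + 1 = 15


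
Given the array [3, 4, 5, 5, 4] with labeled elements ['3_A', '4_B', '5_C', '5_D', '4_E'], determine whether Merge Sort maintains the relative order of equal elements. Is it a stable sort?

Trace Merge Sort on the labeled array (the key is the number; the letter only tracks identity):
  Merge [3_A] + [4_B] -> [3_A, 4_B]
  Merge [5_D] + [4_E] -> [4_E, 5_D]
  Merge [5_C] + [4_E, 5_D] -> [4_E, 5_C, 5_D]
  Merge [3_A, 4_B] + [4_E, 5_C, 5_D] -> [3_A, 4_B, 4_E, 5_C, 5_D]
Final order: [3_A, 4_B, 4_E, 5_C, 5_D]
Equal keys:
  value 4: originally 4_B, 4_E; after sorting 4_B, 4_E -> order preserved
  value 5: originally 5_C, 5_D; after sorting 5_C, 5_D -> order preserved
All equal keys kept their original relative order. Merge Sort is stable: when the heads of the two halves are equal the merge takes from the left half first.
Answer: Stable


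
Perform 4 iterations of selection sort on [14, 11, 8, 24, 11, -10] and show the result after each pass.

Pass 1: Select minimum -10 at index 5, swap -> [-10, 11, 8, 24, 11, 14]
Pass 2: Select minimum 8 at index 2, swap -> [-10, 8, 11, 24, 11, 14]
Pass 3: Select minimum 11 at index 2, swap -> [-10, 8, 11, 24, 11, 14]
Pass 4: Select minimum 11 at index 4, swap -> [-10, 8, 11, 11, 24, 14]


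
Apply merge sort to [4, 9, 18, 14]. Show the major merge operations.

Divide and conquer:
  Merge [4] + [9] -> [4, 9]
  Merge [18] + [14] -> [14, 18]
  Merge [4, 9] + [14, 18] -> [4, 9, 14, 18]


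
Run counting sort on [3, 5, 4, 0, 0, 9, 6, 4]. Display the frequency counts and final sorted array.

Count array: [2, 0, 0, 1, 2, 1, 1, 0, 0, 1]
(count[i] = number of elements equal to i)
Cumulative count: [2, 2, 2, 3, 5, 6, 7, 7, 7, 8]
Sorted: [0, 0, 3, 4, 4, 5, 6, 9]


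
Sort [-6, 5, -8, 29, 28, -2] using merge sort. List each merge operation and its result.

Divide and conquer:
  Merge [5] + [-8] -> [-8, 5]
  Merge [-6] + [-8, 5] -> [-8, -6, 5]
  Merge [28] + [-2] -> [-2, 28]
  Merge [29] + [-2, 28] -> [-2, 28, 29]
  Merge [-8, -6, 5] + [-2, 28, 29] -> [-8, -6, -2, 5, 28, 29]


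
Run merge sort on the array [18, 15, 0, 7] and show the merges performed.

Divide and conquer:
  Merge [18] + [15] -> [15, 18]
  Merge [0] + [7] -> [0, 7]
  Merge [15, 18] + [0, 7] -> [0, 7, 15, 18]


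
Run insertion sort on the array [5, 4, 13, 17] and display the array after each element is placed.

First element 5 is already 'sorted'
Insert 4: shifted 1 elements -> [4, 5, 13, 17]
Insert 13: shifted 0 elements -> [4, 5, 13, 17]
Insert 17: shifted 0 elements -> [4, 5, 13, 17]


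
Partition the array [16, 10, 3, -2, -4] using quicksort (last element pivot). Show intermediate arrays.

Partition 1: pivot=-4 at index 0 -> [-4, 10, 3, -2, 16]
Partition 2: pivot=16 at index 4 -> [-4, 10, 3, -2, 16]
Partition 3: pivot=-2 at index 1 -> [-4, -2, 3, 10, 16]
Partition 4: pivot=10 at index 3 -> [-4, -2, 3, 10, 16]


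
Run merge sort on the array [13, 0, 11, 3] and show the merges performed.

Divide and conquer:
  Merge [13] + [0] -> [0, 13]
  Merge [11] + [3] -> [3, 11]
  Merge [0, 13] + [3, 11] -> [0, 3, 11, 13]


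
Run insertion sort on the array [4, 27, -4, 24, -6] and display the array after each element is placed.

First element 4 is already 'sorted'
Insert 27: shifted 0 elements -> [4, 27, -4, 24, -6]
Insert -4: shifted 2 elements -> [-4, 4, 27, 24, -6]
Insert 24: shifted 1 elements -> [-4, 4, 24, 27, -6]
Insert -6: shifted 4 elements -> [-6, -4, 4, 24, 27]


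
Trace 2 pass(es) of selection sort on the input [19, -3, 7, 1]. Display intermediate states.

Pass 1: Select minimum -3 at index 1, swap -> [-3, 19, 7, 1]
Pass 2: Select minimum 1 at index 3, swap -> [-3, 1, 7, 19]


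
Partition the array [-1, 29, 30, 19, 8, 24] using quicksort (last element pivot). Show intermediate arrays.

Partition 1: pivot=24 at index 3 -> [-1, 19, 8, 24, 30, 29]
Partition 2: pivot=8 at index 1 -> [-1, 8, 19, 24, 30, 29]
Partition 3: pivot=29 at index 4 -> [-1, 8, 19, 24, 29, 30]


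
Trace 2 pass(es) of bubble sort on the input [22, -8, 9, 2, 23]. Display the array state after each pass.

After pass 1: [-8, 9, 2, 22, 23] (3 swaps)
After pass 2: [-8, 2, 9, 22, 23] (1 swaps)
Total swaps: 4


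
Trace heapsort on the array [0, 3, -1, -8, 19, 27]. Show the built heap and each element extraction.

Build heap: [27, 19, 0, -8, 3, -1]
Extract 27: [19, 3, 0, -8, -1, 27]
Extract 19: [3, -1, 0, -8, 19, 27]
Extract 3: [0, -1, -8, 3, 19, 27]
Extract 0: [-1, -8, 0, 3, 19, 27]
Extract -1: [-8, -1, 0, 3, 19, 27]


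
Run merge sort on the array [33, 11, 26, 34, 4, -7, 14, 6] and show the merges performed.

Divide and conquer:
  Merge [33] + [11] -> [11, 33]
  Merge [26] + [34] -> [26, 34]
  Merge [11, 33] + [26, 34] -> [11, 26, 33, 34]
  Merge [4] + [-7] -> [-7, 4]
  Merge [14] + [6] -> [6, 14]
  Merge [-7, 4] + [6, 14] -> [-7, 4, 6, 14]
  Merge [11, 26, 33, 34] + [-7, 4, 6, 14] -> [-7, 4, 6, 11, 14, 26, 33, 34]


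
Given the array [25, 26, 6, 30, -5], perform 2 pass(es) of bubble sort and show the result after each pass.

After pass 1: [25, 6, 26, -5, 30] (2 swaps)
After pass 2: [6, 25, -5, 26, 30] (2 swaps)
Total swaps: 4


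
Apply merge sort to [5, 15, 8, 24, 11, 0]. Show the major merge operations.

Divide and conquer:
  Merge [15] + [8] -> [8, 15]
  Merge [5] + [8, 15] -> [5, 8, 15]
  Merge [11] + [0] -> [0, 11]
  Merge [24] + [0, 11] -> [0, 11, 24]
  Merge [5, 8, 15] + [0, 11, 24] -> [0, 5, 8, 11, 15, 24]


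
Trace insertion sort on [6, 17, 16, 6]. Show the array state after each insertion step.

First element 6 is already 'sorted'
Insert 17: shifted 0 elements -> [6, 17, 16, 6]
Insert 16: shifted 1 elements -> [6, 16, 17, 6]
Insert 6: shifted 2 elements -> [6, 6, 16, 17]


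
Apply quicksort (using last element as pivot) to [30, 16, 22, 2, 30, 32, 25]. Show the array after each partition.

Partition 1: pivot=25 at index 3 -> [16, 22, 2, 25, 30, 32, 30]
Partition 2: pivot=2 at index 0 -> [2, 22, 16, 25, 30, 32, 30]
Partition 3: pivot=16 at index 1 -> [2, 16, 22, 25, 30, 32, 30]
Partition 4: pivot=30 at index 5 -> [2, 16, 22, 25, 30, 30, 32]


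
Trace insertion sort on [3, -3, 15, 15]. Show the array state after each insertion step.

First element 3 is already 'sorted'
Insert -3: shifted 1 elements -> [-3, 3, 15, 15]
Insert 15: shifted 0 elements -> [-3, 3, 15, 15]
Insert 15: shifted 0 elements -> [-3, 3, 15, 15]


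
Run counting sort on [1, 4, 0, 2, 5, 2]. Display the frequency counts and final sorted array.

Count array: [1, 1, 2, 0, 1, 1]
(count[i] = number of elements equal to i)
Cumulative count: [1, 2, 4, 4, 5, 6]
Sorted: [0, 1, 2, 2, 4, 5]


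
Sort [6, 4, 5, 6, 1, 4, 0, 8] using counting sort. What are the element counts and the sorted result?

Count array: [1, 1, 0, 0, 2, 1, 2, 0, 1]
(count[i] = number of elements equal to i)
Cumulative count: [1, 2, 2, 2, 4, 5, 7, 7, 8]
Sorted: [0, 1, 4, 4, 5, 6, 6, 8]


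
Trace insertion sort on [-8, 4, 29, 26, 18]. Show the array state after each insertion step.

First element -8 is already 'sorted'
Insert 4: shifted 0 elements -> [-8, 4, 29, 26, 18]
Insert 29: shifted 0 elements -> [-8, 4, 29, 26, 18]
Insert 26: shifted 1 elements -> [-8, 4, 26, 29, 18]
Insert 18: shifted 2 elements -> [-8, 4, 18, 26, 29]


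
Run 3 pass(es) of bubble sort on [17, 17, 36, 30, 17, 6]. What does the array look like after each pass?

After pass 1: [17, 17, 30, 17, 6, 36] (3 swaps)
After pass 2: [17, 17, 17, 6, 30, 36] (2 swaps)
After pass 3: [17, 17, 6, 17, 30, 36] (1 swaps)
Total swaps: 6


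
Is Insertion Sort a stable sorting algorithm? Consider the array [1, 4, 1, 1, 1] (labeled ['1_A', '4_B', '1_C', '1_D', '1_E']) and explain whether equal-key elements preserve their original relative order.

Trace Insertion Sort on the labeled array (the key is the number; the letter only tracks identity):
  Insert 4_B at index 1: [1_A, 4_B, 1_C, 1_D, 1_E]
  Insert 1_C at index 1: [1_A, 1_C, 4_B, 1_D, 1_E]
  Insert 1_D at index 2: [1_A, 1_C, 1_D, 4_B, 1_E]
  Insert 1_E at index 3: [1_A, 1_C, 1_D, 1_E, 4_B]
Final order: [1_A, 1_C, 1_D, 1_E, 4_B]
Equal keys:
  value 1: originally 1_A, 1_C, 1_D, 1_E; after sorting 1_A, 1_C, 1_D, 1_E -> order preserved
All equal keys kept their original relative order. Insertion Sort is stable: elements are shifted only while they are strictly greater than the key, so a key is inserted after any equal elements already placed.
Answer: Stable


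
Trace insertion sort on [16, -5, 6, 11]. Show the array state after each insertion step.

First element 16 is already 'sorted'
Insert -5: shifted 1 elements -> [-5, 16, 6, 11]
Insert 6: shifted 1 elements -> [-5, 6, 16, 11]
Insert 11: shifted 1 elements -> [-5, 6, 11, 16]


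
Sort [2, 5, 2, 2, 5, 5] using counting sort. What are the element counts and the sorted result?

Count array: [0, 0, 3, 0, 0, 3]
(count[i] = number of elements equal to i)
Cumulative count: [0, 0, 3, 3, 3, 6]
Sorted: [2, 2, 2, 5, 5, 5]


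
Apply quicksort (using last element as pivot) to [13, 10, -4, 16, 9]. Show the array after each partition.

Partition 1: pivot=9 at index 1 -> [-4, 9, 13, 16, 10]
Partition 2: pivot=10 at index 2 -> [-4, 9, 10, 16, 13]
Partition 3: pivot=13 at index 3 -> [-4, 9, 10, 13, 16]


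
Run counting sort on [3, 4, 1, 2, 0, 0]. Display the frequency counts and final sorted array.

Count array: [2, 1, 1, 1, 1]
(count[i] = number of elements equal to i)
Cumulative count: [2, 3, 4, 5, 6]
Sorted: [0, 0, 1, 2, 3, 4]


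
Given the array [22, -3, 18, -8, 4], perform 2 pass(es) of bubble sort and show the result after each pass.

After pass 1: [-3, 18, -8, 4, 22] (4 swaps)
After pass 2: [-3, -8, 4, 18, 22] (2 swaps)
Total swaps: 6


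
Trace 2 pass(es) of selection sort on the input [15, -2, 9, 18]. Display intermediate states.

Pass 1: Select minimum -2 at index 1, swap -> [-2, 15, 9, 18]
Pass 2: Select minimum 9 at index 2, swap -> [-2, 9, 15, 18]


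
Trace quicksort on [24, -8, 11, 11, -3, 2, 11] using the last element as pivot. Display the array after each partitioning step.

Partition 1: pivot=11 at index 5 -> [-8, 11, 11, -3, 2, 11, 24]
Partition 2: pivot=2 at index 2 -> [-8, -3, 2, 11, 11, 11, 24]
Partition 3: pivot=-3 at index 1 -> [-8, -3, 2, 11, 11, 11, 24]
Partition 4: pivot=11 at index 4 -> [-8, -3, 2, 11, 11, 11, 24]


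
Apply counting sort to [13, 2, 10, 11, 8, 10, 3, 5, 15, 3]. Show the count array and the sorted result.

Count array: [0, 0, 1, 2, 0, 1, 0, 0, 1, 0, 2, 1, 0, 1, 0, 1]
(count[i] = number of elements equal to i)
Cumulative count: [0, 0, 1, 3, 3, 4, 4, 4, 5, 5, 7, 8, 8, 9, 9, 10]
Sorted: [2, 3, 3, 5, 8, 10, 10, 11, 13, 15]


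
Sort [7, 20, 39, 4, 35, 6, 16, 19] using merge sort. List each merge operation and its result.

Divide and conquer:
  Merge [7] + [20] -> [7, 20]
  Merge [39] + [4] -> [4, 39]
  Merge [7, 20] + [4, 39] -> [4, 7, 20, 39]
  Merge [35] + [6] -> [6, 35]
  Merge [16] + [19] -> [16, 19]
  Merge [6, 35] + [16, 19] -> [6, 16, 19, 35]
  Merge [4, 7, 20, 39] + [6, 16, 19, 35] -> [4, 6, 7, 16, 19, 20, 35, 39]


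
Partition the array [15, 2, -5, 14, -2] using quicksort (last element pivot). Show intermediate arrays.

Partition 1: pivot=-2 at index 1 -> [-5, -2, 15, 14, 2]
Partition 2: pivot=2 at index 2 -> [-5, -2, 2, 14, 15]
Partition 3: pivot=15 at index 4 -> [-5, -2, 2, 14, 15]


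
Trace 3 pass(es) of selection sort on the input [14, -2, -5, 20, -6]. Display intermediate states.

Pass 1: Select minimum -6 at index 4, swap -> [-6, -2, -5, 20, 14]
Pass 2: Select minimum -5 at index 2, swap -> [-6, -5, -2, 20, 14]
Pass 3: Select minimum -2 at index 2, swap -> [-6, -5, -2, 20, 14]


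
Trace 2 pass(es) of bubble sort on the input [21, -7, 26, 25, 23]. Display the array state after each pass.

After pass 1: [-7, 21, 25, 23, 26] (3 swaps)
After pass 2: [-7, 21, 23, 25, 26] (1 swaps)
Total swaps: 4


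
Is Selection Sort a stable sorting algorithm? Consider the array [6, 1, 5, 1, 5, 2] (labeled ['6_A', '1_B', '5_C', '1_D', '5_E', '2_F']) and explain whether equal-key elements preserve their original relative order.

Trace Selection Sort on the labeled array (the key is the number; the letter only tracks identity):
  Pass 1: minimum of unsorted part is 1_B at index 1; swap it with 6_A at index 0 -> [1_B, 6_A, 5_C, 1_D, 5_E, 2_F]
  Pass 2: minimum of unsorted part is 1_D at index 3; swap it with 6_A at index 1 -> [1_B, 1_D, 5_C, 6_A, 5_E, 2_F]
  Pass 3: minimum of unsorted part is 2_F at index 5; swap it with 5_C at index 2 -> [1_B, 1_D, 2_F, 6_A, 5_E, 5_C]
  Pass 4: minimum of unsorted part is 5_E at index 4; swap it with 6_A at index 3 -> [1_B, 1_D, 2_F, 5_E, 6_A, 5_C]
  Pass 5: minimum of unsorted part is 5_C at index 5; swap it with 6_A at index 4 -> [1_B, 1_D, 2_F, 5_E, 5_C, 6_A]
Final order: [1_B, 1_D, 2_F, 5_E, 5_C, 6_A]
Equal keys:
  value 1: originally 1_B, 1_D; after sorting 1_B, 1_D -> order preserved
  value 5: originally 5_C, 5_E; after sorting 5_E, 5_C -> order changed
Equal keys were reordered, so Selection Sort is not stable: the long-range swap that moves the minimum into place can carry an element past an equal key. (One such input is enough; an unstable sort may happen to preserve order on other inputs, but it gives no guarantee.)
Answer: Not stable


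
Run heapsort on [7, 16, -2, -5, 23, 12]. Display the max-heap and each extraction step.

Build heap: [23, 16, 12, -5, 7, -2]
Extract 23: [16, 7, 12, -5, -2, 23]
Extract 16: [12, 7, -2, -5, 16, 23]
Extract 12: [7, -5, -2, 12, 16, 23]
Extract 7: [-2, -5, 7, 12, 16, 23]
Extract -2: [-5, -2, 7, 12, 16, 23]


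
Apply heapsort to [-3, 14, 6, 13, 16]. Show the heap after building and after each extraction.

Build heap: [16, 14, 6, 13, -3]
Extract 16: [14, 13, 6, -3, 16]
Extract 14: [13, -3, 6, 14, 16]
Extract 13: [6, -3, 13, 14, 16]
Extract 6: [-3, 6, 13, 14, 16]


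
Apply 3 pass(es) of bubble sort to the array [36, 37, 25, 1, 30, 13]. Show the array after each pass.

After pass 1: [36, 25, 1, 30, 13, 37] (4 swaps)
After pass 2: [25, 1, 30, 13, 36, 37] (4 swaps)
After pass 3: [1, 25, 13, 30, 36, 37] (2 swaps)
Total swaps: 10


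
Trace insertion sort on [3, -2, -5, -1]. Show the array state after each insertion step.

First element 3 is already 'sorted'
Insert -2: shifted 1 elements -> [-2, 3, -5, -1]
Insert -5: shifted 2 elements -> [-5, -2, 3, -1]
Insert -1: shifted 1 elements -> [-5, -2, -1, 3]


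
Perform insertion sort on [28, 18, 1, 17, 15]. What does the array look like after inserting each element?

First element 28 is already 'sorted'
Insert 18: shifted 1 elements -> [18, 28, 1, 17, 15]
Insert 1: shifted 2 elements -> [1, 18, 28, 17, 15]
Insert 17: shifted 2 elements -> [1, 17, 18, 28, 15]
Insert 15: shifted 3 elements -> [1, 15, 17, 18, 28]


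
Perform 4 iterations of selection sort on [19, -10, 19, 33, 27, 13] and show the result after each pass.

Pass 1: Select minimum -10 at index 1, swap -> [-10, 19, 19, 33, 27, 13]
Pass 2: Select minimum 13 at index 5, swap -> [-10, 13, 19, 33, 27, 19]
Pass 3: Select minimum 19 at index 2, swap -> [-10, 13, 19, 33, 27, 19]
Pass 4: Select minimum 19 at index 5, swap -> [-10, 13, 19, 19, 27, 33]


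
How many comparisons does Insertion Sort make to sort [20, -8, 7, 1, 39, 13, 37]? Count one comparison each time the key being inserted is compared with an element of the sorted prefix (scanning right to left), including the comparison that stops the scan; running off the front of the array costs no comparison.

Insert -8: 20 > -8 (shift), reached front = 1 comparison(s) -> [-8, 20, 7, 1, 39, 13, 37]
Insert 7: 20 > 7 (shift), -8 <= 7 (stop) = 2 comparison(s) -> [-8, 7, 20, 1, 39, 13, 37]
Insert 1: 20 > 1 (shift), 7 > 1 (shift), -8 <= 1 (stop) = 3 comparison(s) -> [-8, 1, 7, 20, 39, 13, 37]
Insert 39: 20 <= 39 (stop) = 1 comparison(s) -> [-8, 1, 7, 20, 39, 13, 37]
Insert 13: 39 > 13 (shift), 20 > 13 (shift), 7 <= 13 (stop) = 3 comparison(s) -> [-8, 1, 7, 13, 20, 39, 37]
Insert 37: 39 > 37 (shift), 20 <= 37 (stop) = 2 comparison(s) -> [-8, 1, 7, 13, 20, 37, 39]
Total comparisons: 1 + 2 + 3 + 1 + 3 + 2 = 12
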